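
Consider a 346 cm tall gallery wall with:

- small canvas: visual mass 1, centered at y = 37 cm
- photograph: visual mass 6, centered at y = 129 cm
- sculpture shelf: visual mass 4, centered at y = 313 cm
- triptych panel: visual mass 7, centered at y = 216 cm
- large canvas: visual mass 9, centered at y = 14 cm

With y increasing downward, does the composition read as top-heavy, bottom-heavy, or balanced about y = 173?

Σw = 1 + 6 + 4 + 7 + 9 = 27.
y: (1·37 + 6·129 + 4·313 + 7·216 + 9·14) / 27 = 3701 / 27 ≈ 137.07
Since 137.1 is above (smaller y than) 173, the composition reads top-heavy.

top-heavy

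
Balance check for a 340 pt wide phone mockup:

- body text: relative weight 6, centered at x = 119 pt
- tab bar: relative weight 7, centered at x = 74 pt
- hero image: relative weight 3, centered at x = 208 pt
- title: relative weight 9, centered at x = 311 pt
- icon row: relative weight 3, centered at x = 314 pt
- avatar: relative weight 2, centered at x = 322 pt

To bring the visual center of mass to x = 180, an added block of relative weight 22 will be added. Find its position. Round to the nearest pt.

After adding the added block, total weight = 6 + 7 + 3 + 9 + 3 + 2 + 22 = 52.
x: need Σw·x = 52·180 = 9360. Existing = 6·119 + 7·74 + 3·208 + 9·311 + 3·314 + 2·322 = 6241. Remainder 3119 / 22 ≈ 141.77.

x ≈ 142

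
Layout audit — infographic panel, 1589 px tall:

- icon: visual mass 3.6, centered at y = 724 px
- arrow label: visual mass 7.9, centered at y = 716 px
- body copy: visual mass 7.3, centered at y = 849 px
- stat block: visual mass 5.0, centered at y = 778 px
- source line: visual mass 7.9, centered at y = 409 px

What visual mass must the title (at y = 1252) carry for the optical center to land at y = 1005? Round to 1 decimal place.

Fixed elements: Σw = 3.6 + 7.9 + 7.3 + 5.0 + 7.9 = 31.7, Σw·y = 3.6·724 + 7.9·716 + 7.3·849 + 5.0·778 + 7.9·409 = 21581.6.
Set Σw·y/Σw = 1005: (21581.6 + 1252w) = 1005·(31.7 + w).
So w = (1005·31.7 − 21581.6)/(1252 − 1005) = 10276.9/247 ≈ 41.61.

w ≈ 41.6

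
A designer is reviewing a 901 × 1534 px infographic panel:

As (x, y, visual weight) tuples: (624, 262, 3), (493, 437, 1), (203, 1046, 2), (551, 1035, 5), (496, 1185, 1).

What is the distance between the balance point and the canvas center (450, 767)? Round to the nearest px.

Total weight = 3 + 1 + 2 + 5 + 1 = 12.
Σw·x = 3·624 + 1·493 + 2·203 + 5·551 + 1·496 = 6022, so x̄ = 6022/12 ≈ 501.83.
Σw·y = 3·262 + 1·437 + 2·1046 + 5·1035 + 1·1185 = 9675, so ȳ = 9675/12 ≈ 806.25.
From (450, 767): dx = 51.83, dy = 39.25, so the distance is √(dx²+dy²) ≈ 65.02.

≈ 65 px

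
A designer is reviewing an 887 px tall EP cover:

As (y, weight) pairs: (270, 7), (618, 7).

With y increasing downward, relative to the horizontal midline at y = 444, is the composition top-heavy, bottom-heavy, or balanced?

balanced

Total weight = 7 + 7 = 14.
y-moment: 7·270 + 7·618 = 6216; centroid 6216/14 ≈ 444.00.
The centroid 444.00 matches the midline at 444, so the layout is balanced.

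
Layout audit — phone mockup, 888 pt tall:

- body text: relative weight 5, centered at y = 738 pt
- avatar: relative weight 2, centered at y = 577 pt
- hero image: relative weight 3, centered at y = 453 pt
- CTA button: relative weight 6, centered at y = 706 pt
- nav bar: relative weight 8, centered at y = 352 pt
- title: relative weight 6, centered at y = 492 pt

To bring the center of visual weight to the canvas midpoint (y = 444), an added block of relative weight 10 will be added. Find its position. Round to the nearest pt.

y ≈ 155

With the added block, Σw becomes 5 + 2 + 3 + 6 + 8 + 6 + 10 = 40.
y: need Σw·y = 40·444 = 17760. Existing = 5·738 + 2·577 + 3·453 + 6·706 + 8·352 + 6·492 = 16207. Remainder 1553 / 10 ≈ 155.30.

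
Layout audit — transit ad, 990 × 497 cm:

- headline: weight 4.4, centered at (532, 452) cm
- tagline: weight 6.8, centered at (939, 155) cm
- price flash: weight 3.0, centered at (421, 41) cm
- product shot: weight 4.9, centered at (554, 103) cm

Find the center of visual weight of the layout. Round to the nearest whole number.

(665, 192)

Σw = 4.4 + 6.8 + 3.0 + 4.9 = 19.1.
x: (4.4·532 + 6.8·939 + 3.0·421 + 4.9·554) / 19.1 = 12703.6 / 19.1 ≈ 665.11
y: (4.4·452 + 6.8·155 + 3.0·41 + 4.9·103) / 19.1 = 3670.5 / 19.1 ≈ 192.17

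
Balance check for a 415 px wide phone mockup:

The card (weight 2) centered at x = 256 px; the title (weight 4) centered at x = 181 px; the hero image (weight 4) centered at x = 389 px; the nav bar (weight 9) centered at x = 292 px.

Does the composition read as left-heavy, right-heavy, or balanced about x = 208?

Total weight = 2 + 4 + 4 + 9 = 19.
x-moment: 2·256 + 4·181 + 4·389 + 9·292 = 5420; centroid 5420/19 ≈ 285.26.
285.3 lies right of the midline 208, so the layout is right-heavy.

right-heavy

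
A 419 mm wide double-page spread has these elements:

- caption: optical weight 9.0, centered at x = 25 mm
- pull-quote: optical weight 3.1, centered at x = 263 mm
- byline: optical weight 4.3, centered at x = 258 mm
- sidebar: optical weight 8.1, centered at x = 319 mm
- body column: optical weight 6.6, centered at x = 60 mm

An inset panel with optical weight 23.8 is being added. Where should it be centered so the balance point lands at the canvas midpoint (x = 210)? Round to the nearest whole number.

x ≈ 269

After adding the inset panel, total weight = 9.0 + 3.1 + 4.3 + 8.1 + 6.6 + 23.8 = 54.9.
x: target moment 54.9×210 = 11529.0; current 9.0·25 + 3.1·263 + 4.3·258 + 8.1·319 + 6.6·60 = 5129.6; the inset panel supplies 6399.4, so x = 6399.4/23.8 ≈ 268.88.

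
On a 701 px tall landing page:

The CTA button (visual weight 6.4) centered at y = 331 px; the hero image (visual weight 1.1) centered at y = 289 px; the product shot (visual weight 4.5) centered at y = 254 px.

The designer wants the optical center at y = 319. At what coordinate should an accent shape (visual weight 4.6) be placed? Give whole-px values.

y ≈ 373

With the accent shape, Σw becomes 6.4 + 1.1 + 4.5 + 4.6 = 16.6.
y: need Σw·y = 16.6·319 = 5295.4. Existing = 6.4·331 + 1.1·289 + 4.5·254 = 3579.3. Remainder 1716.1 / 4.6 ≈ 373.07.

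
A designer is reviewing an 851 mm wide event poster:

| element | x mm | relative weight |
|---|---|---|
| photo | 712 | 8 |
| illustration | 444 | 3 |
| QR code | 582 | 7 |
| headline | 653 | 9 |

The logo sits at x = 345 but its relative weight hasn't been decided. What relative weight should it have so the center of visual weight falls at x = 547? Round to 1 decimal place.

Fixed elements: Σw = 8 + 3 + 7 + 9 = 27, Σw·x = 8·712 + 3·444 + 7·582 + 9·653 = 16979.
For the centroid to hit 547: (16979 + w·345) / (27 + w) = 547.
Rearranging, w·(345 − 547) = 547·27 − 16979 = -2210, so w ≈ -2210/-202 = 10.94.

w ≈ 10.9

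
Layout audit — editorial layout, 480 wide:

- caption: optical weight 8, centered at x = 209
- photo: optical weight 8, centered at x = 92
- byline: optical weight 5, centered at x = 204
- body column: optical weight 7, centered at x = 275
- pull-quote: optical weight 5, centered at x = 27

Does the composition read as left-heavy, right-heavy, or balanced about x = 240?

Weights sum to 8 + 8 + 5 + 7 + 5 = 33.
x-moment: 8·209 + 8·92 + 5·204 + 7·275 + 5·27 = 5488; centroid 5488/33 ≈ 166.30.
166.3 vs midline 240 → left-heavy.

left-heavy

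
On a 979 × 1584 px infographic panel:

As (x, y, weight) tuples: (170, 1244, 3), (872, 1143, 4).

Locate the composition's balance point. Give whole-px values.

(571, 1186)

Weights sum to 3 + 4 = 7.
x: (3·170 + 4·872) / 7 = 3998 / 7 ≈ 571.14
y: (3·1244 + 4·1143) / 7 = 8304 / 7 ≈ 1186.29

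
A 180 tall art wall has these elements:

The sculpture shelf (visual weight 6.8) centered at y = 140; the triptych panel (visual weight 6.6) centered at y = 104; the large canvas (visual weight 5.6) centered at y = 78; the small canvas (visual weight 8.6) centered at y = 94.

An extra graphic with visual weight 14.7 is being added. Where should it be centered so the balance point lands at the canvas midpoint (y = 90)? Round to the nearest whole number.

With the extra graphic, Σw becomes 6.8 + 6.6 + 5.6 + 8.6 + 14.7 = 42.3.
Along y: (2883.6 + 14.7·y) / 42.3 = 90 (existing moment 6.8·140 + 6.6·104 + 5.6·78 + 8.6·94 = 2883.6) ⇒ y = (3807.0 − 2883.6) / 14.7 ≈ 62.82.

y ≈ 63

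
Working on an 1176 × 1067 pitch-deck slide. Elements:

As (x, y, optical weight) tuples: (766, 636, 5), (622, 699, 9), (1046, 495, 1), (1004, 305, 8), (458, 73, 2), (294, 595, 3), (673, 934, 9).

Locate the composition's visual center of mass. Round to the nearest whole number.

(712, 615)

Total weight = 5 + 9 + 1 + 8 + 2 + 3 + 9 = 37.
Σw·x = 5·766 + 9·622 + 1·1046 + 8·1004 + 2·458 + 3·294 + 9·673 = 26361, so x̄ = 26361/37 ≈ 712.46.
Σw·y = 5·636 + 9·699 + 1·495 + 8·305 + 2·73 + 3·595 + 9·934 = 22743, so ȳ = 22743/37 ≈ 614.68.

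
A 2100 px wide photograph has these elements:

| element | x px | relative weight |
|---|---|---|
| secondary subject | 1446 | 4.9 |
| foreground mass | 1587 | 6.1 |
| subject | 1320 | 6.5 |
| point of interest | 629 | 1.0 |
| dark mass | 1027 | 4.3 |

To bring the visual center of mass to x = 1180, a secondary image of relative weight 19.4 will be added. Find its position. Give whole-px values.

After adding the secondary image, total weight = 4.9 + 6.1 + 6.5 + 1.0 + 4.3 + 19.4 = 42.2.
x: target moment 42.2×1180 = 49796.0; current 4.9·1446 + 6.1·1587 + 6.5·1320 + 1.0·629 + 4.3·1027 = 30391.2; the secondary image supplies 19404.8, so x = 19404.8/19.4 ≈ 1000.25.

x ≈ 1000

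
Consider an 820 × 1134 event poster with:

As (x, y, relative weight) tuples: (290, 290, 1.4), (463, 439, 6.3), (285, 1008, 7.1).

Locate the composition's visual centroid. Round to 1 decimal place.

(361.2, 697.9)

Σw = 1.4 + 6.3 + 7.1 = 14.8.
x-moment: 1.4·290 + 6.3·463 + 7.1·285 = 5346.4; centroid 5346.4/14.8 ≈ 361.24.
y-moment: 1.4·290 + 6.3·439 + 7.1·1008 = 10328.5; centroid 10328.5/14.8 ≈ 697.87.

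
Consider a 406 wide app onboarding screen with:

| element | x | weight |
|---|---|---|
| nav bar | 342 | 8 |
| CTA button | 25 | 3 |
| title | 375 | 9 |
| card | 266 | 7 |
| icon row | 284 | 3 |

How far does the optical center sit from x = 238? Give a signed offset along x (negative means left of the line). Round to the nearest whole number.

≈ 59

Σw = 8 + 3 + 9 + 7 + 3 = 30.
Σw·x = 8·342 + 3·25 + 9·375 + 7·266 + 3·284 = 8900, so x̄ = 8900/30 ≈ 296.67.
Against x = 238, that's 296.67 − 238 = 58.67.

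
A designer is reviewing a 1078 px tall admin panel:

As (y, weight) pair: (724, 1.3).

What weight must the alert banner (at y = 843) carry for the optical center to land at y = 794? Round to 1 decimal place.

The single fixed element contributes weight 1.3, moment 1.3·724 = 941.2.
Balance at y = 794 requires (941.2 + w·843) / (1.3 + w) = 794.
Rearranging, w·(843 − 794) = 794·1.3 − 941.2 = 91.0, so w ≈ 91.0/49 = 1.86.

w ≈ 1.9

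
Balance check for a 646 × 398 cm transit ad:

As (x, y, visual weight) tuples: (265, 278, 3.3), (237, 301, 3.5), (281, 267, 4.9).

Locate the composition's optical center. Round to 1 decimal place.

Weights sum to 3.3 + 3.5 + 4.9 = 11.7.
x: (3.3·265 + 3.5·237 + 4.9·281) / 11.7 = 3080.9 / 11.7 ≈ 263.32
y: (3.3·278 + 3.5·301 + 4.9·267) / 11.7 = 3279.2 / 11.7 ≈ 280.27

(263.3, 280.3)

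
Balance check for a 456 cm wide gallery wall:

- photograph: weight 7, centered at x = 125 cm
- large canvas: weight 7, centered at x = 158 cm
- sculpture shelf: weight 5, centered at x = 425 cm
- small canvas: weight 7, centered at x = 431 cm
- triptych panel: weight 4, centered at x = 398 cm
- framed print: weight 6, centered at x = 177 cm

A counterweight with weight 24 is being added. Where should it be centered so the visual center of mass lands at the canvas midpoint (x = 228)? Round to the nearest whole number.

With the counterweight, Σw becomes 7 + 7 + 5 + 7 + 4 + 6 + 24 = 60.
x: need Σw·x = 60·228 = 13680. Existing = 7·125 + 7·158 + 5·425 + 7·431 + 4·398 + 6·177 = 9777. Remainder 3903 / 24 ≈ 162.62.

x ≈ 163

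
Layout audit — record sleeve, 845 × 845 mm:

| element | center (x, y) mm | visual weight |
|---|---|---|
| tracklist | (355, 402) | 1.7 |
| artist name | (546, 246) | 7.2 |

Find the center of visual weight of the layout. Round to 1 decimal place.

Total weight = 1.7 + 7.2 = 8.9.
x: (1.7·355 + 7.2·546) / 8.9 = 4534.7 / 8.9 ≈ 509.52
y: (1.7·402 + 7.2·246) / 8.9 = 2454.6 / 8.9 ≈ 275.80

(509.5, 275.8)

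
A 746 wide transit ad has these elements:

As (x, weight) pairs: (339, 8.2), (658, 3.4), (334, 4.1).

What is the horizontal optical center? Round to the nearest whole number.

x ≈ 407

Weights sum to 8.2 + 3.4 + 4.1 = 15.7.
x-moment: 8.2·339 + 3.4·658 + 4.1·334 = 6386.4; centroid 6386.4/15.7 ≈ 406.78.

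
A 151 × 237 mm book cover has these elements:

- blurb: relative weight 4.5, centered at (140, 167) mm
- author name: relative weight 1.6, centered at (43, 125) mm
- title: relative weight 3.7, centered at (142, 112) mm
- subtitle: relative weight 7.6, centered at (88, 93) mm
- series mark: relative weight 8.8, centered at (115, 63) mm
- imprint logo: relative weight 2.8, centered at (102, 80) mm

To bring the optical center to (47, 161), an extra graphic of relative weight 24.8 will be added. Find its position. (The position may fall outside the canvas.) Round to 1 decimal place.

After adding the extra graphic, total weight = 4.5 + 1.6 + 3.7 + 7.6 + 8.8 + 2.8 + 24.8 = 53.8.
Along x: (3190.6 + 24.8·x) / 53.8 = 47 (existing moment 4.5·140 + 1.6·43 + 3.7·142 + 7.6·88 + 8.8·115 + 2.8·102 = 3190.6) ⇒ x = (2528.6 − 3190.6) / 24.8 ≈ -26.69.
Along y: (2851.1 + 24.8·y) / 53.8 = 161 (existing moment 4.5·167 + 1.6·125 + 3.7·112 + 7.6·93 + 8.8·63 + 2.8·80 = 2851.1) ⇒ y = (8661.8 − 2851.1) / 24.8 ≈ 234.30.

(-26.7, 234.3)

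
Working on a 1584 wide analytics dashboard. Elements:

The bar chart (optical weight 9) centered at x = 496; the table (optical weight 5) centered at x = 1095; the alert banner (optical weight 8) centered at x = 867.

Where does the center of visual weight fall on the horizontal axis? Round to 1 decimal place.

x ≈ 767.0

Σw = 9 + 5 + 8 = 22.
x: (9·496 + 5·1095 + 8·867) / 22 = 16875 / 22 ≈ 767.05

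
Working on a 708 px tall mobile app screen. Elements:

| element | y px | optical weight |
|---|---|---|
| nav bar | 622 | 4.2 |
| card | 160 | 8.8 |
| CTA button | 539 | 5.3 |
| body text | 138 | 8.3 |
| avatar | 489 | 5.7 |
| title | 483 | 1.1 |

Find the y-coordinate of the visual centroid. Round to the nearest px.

Weights sum to 4.2 + 8.8 + 5.3 + 8.3 + 5.7 + 1.1 = 33.4.
Σw·y = 11341.1; ȳ = 11341.1/33.4 ≈ 339.55.

y ≈ 340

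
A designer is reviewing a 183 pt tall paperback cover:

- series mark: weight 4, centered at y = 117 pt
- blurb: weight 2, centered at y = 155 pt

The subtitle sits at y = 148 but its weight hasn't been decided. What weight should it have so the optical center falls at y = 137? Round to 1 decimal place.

Fixed elements: Σw = 4 + 2 = 6, Σw·y = 4·117 + 2·155 = 778.
Set Σw·y/Σw = 137: (778 + 148w) = 137·(6 + w).
So w = (137·6 − 778)/(148 − 137) = 44/11 ≈ 4.00.

w ≈ 4.0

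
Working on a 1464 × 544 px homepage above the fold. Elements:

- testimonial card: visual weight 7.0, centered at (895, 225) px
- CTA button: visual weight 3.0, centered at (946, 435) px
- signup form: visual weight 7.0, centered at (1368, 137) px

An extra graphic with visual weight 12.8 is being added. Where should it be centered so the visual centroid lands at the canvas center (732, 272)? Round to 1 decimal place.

(244.9, 333.3)

New total weight: (7.0 + 3.0 + 7.0) + 12.8 = 29.8.
x: target moment 29.8×732 = 21813.6; current 7.0·895 + 3.0·946 + 7.0·1368 = 18679.0; the extra graphic supplies 3134.6, so x = 3134.6/12.8 ≈ 244.89.
y: target moment 29.8×272 = 8105.6; current 7.0·225 + 3.0·435 + 7.0·137 = 3839.0; the extra graphic supplies 4266.6, so y = 4266.6/12.8 ≈ 333.33.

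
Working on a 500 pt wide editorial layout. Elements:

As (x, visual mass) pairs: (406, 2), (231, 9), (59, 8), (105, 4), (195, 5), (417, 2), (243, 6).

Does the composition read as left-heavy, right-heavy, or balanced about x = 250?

left-heavy

Total weight = 2 + 9 + 8 + 4 + 5 + 2 + 6 = 36.
x: moment 7050 / weight 36 ≈ 195.83
Since 195.8 is left of 250, the composition reads left-heavy.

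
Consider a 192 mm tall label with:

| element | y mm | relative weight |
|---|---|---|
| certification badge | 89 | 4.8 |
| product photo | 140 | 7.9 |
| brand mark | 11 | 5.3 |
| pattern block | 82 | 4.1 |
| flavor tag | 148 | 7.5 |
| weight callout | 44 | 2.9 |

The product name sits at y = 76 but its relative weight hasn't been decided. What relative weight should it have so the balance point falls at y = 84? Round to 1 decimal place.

Known weights sum to 4.8 + 7.9 + 5.3 + 4.1 + 7.5 + 2.9 = 32.5; their moment is 4.8·89 + 7.9·140 + 5.3·11 + 4.1·82 + 7.5·148 + 2.9·44 = 3165.3.
Set Σw·y/Σw = 84: (3165.3 + 76w) = 84·(32.5 + w).
Solving: w = (84·32.5 − 3165.3) / (76 − 84) = -435.3 / -8 ≈ 54.41.

w ≈ 54.4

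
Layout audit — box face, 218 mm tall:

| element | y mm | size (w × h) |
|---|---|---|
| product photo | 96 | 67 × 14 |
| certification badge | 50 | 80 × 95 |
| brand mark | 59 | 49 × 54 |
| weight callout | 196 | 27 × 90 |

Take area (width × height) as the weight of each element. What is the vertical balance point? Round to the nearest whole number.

y ≈ 81

Areas → weights: product photo 67·14 = 938, certification badge 80·95 = 7600, brand mark 49·54 = 2646, weight callout 27·90 = 2430; Σw = 13614.
y-moment: 938·96 + 7600·50 + 2646·59 + 2430·196 = 1102442; centroid 1102442/13614 ≈ 80.98.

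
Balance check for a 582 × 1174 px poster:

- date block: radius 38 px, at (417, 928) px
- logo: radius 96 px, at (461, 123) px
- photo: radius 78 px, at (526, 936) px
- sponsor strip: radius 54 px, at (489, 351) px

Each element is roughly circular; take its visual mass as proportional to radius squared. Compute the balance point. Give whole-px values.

r² weights: date block 38² = 1444, logo 96² = 9216, photo 78² = 6084, sponsor strip 54² = 2916. Total = 19660.
x: (1444·417 + 9216·461 + 6084·526 + 2916·489) / 19660 = 9476832 / 19660 ≈ 482.04
y: (1444·928 + 9216·123 + 6084·936 + 2916·351) / 19660 = 9191740 / 19660 ≈ 467.54

(482, 468)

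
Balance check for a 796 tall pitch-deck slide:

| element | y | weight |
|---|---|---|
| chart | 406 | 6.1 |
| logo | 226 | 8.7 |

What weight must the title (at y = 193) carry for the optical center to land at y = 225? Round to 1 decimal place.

Fixed elements: Σw = 6.1 + 8.7 = 14.8, Σw·y = 6.1·406 + 8.7·226 = 4442.8.
Set Σw·y/Σw = 225: (4442.8 + 193w) = 225·(14.8 + w).
Rearranging, w·(193 − 225) = 225·14.8 − 4442.8 = -1112.8, so w ≈ -1112.8/-32 = 34.77.

w ≈ 34.8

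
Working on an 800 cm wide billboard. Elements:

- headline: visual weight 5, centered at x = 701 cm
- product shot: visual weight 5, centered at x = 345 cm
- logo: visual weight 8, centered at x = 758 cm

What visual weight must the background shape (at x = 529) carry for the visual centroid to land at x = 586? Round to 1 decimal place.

w ≈ 13.1

Fixed elements: Σw = 5 + 5 + 8 = 18, Σw·x = 5·701 + 5·345 + 8·758 = 11294.
For the centroid to hit 586: (11294 + w·529) / (18 + w) = 586.
Rearranging, w·(529 − 586) = 586·18 − 11294 = -746, so w ≈ -746/-57 = 13.09.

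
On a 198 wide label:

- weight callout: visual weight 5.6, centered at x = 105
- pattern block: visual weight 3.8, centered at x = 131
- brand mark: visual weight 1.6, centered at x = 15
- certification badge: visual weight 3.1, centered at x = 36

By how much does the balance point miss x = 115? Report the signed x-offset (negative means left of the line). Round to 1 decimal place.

≈ -28.4

Weights sum to 5.6 + 3.8 + 1.6 + 3.1 = 14.1.
x-moment: 5.6·105 + 3.8·131 + 1.6·15 + 3.1·36 = 1221.4; centroid 1221.4/14.1 ≈ 86.62.
Difference: 86.62 − 115 ≈ -28.38.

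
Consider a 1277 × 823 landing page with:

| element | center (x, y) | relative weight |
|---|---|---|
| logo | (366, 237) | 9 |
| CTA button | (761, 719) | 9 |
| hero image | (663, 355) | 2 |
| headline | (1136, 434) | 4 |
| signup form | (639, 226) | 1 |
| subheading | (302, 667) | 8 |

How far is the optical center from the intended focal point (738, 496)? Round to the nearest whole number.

Total weight = 9 + 9 + 2 + 4 + 1 + 8 = 33.
Σw·x = 19068; x̄ = 19068/33 ≈ 577.82.
Σw·y = 16612; ȳ = 16612/33 ≈ 503.39.
Offset from (738, 496): Δx ≈ -160.18, Δy ≈ 7.39; distance = √(Δx² + Δy²) ≈ 160.35.

≈ 160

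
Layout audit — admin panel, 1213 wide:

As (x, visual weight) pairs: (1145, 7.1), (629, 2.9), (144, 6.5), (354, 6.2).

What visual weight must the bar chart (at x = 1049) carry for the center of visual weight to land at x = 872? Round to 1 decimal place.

Fixed elements: Σw = 7.1 + 2.9 + 6.5 + 6.2 = 22.7, Σw·x = 7.1·1145 + 2.9·629 + 6.5·144 + 6.2·354 = 13084.4.
Balance at x = 872 requires (13084.4 + w·1049) / (22.7 + w) = 872.
Solving: w = (872·22.7 − 13084.4) / (1049 − 872) = 6710.0 / 177 ≈ 37.91.

w ≈ 37.9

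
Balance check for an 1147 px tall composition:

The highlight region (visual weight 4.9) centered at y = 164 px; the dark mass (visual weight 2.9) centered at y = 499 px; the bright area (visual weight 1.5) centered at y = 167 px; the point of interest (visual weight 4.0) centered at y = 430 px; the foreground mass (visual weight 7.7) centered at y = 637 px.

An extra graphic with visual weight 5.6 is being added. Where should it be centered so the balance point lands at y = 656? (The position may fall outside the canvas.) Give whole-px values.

New total weight: (4.9 + 2.9 + 1.5 + 4.0 + 7.7) + 5.6 = 26.6.
y: need Σw·y = 26.6·656 = 17449.6. Existing = 4.9·164 + 2.9·499 + 1.5·167 + 4.0·430 + 7.7·637 = 9126.1. Remainder 8323.5 / 5.6 ≈ 1486.34.

y ≈ 1486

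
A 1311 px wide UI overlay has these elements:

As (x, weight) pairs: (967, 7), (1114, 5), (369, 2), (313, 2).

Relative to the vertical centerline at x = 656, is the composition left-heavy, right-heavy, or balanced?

Weights sum to 7 + 5 + 2 + 2 = 16.
x-moment: 7·967 + 5·1114 + 2·369 + 2·313 = 13703; centroid 13703/16 ≈ 856.44.
Since 856.4 is right of 656, the composition reads right-heavy.

right-heavy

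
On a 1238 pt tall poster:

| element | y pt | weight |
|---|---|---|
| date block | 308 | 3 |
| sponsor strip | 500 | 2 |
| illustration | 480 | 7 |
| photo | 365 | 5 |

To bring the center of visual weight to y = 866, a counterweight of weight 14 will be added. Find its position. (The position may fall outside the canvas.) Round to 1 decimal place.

y ≈ 1409.8

New total weight: (3 + 2 + 7 + 5) + 14 = 31.
Along y: (7109 + 14·y) / 31 = 866 (existing moment 3·308 + 2·500 + 7·480 + 5·365 = 7109) ⇒ y = (26846 − 7109) / 14 ≈ 1409.79.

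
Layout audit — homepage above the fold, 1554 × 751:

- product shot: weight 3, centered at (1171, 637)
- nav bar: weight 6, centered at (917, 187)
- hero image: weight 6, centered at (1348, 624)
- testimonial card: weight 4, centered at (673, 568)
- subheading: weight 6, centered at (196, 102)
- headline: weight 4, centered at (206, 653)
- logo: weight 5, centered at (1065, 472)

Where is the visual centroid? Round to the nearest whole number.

(798, 430)

Weights sum to 3 + 6 + 6 + 4 + 6 + 4 + 5 = 34.
Σw·x = 3·1171 + 6·917 + 6·1348 + 4·673 + 6·196 + 4·206 + 5·1065 = 27120, so x̄ = 27120/34 ≈ 797.65.
Σw·y = 3·637 + 6·187 + 6·624 + 4·568 + 6·102 + 4·653 + 5·472 = 14633, so ȳ = 14633/34 ≈ 430.38.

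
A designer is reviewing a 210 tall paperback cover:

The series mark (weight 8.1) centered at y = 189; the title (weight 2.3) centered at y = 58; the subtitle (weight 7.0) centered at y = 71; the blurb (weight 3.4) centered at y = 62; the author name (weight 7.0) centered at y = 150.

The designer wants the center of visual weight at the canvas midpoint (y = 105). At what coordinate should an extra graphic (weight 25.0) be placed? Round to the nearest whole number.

y ≈ 85

After adding the extra graphic, total weight = 8.1 + 2.3 + 7.0 + 3.4 + 7.0 + 25.0 = 52.8.
y: need Σw·y = 52.8·105 = 5544.0. Existing = 8.1·189 + 2.3·58 + 7.0·71 + 3.4·62 + 7.0·150 = 3422.1. Remainder 2121.9 / 25.0 ≈ 84.88.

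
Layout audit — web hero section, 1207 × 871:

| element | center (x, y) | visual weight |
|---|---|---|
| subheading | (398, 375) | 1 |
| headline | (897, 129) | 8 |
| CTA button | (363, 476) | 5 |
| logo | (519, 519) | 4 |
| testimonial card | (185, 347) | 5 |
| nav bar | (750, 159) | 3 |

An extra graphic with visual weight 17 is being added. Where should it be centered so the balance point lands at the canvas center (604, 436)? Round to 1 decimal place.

With the extra graphic, Σw becomes 1 + 8 + 5 + 4 + 5 + 3 + 17 = 43.
x: target moment 43×604 = 25972; current 1·398 + 8·897 + 5·363 + 4·519 + 5·185 + 3·750 = 14640; the extra graphic supplies 11332, so x = 11332/17 ≈ 666.59.
y: target moment 43×436 = 18748; current 1·375 + 8·129 + 5·476 + 4·519 + 5·347 + 3·159 = 8075; the extra graphic supplies 10673, so y = 10673/17 ≈ 627.82.

(666.6, 627.8)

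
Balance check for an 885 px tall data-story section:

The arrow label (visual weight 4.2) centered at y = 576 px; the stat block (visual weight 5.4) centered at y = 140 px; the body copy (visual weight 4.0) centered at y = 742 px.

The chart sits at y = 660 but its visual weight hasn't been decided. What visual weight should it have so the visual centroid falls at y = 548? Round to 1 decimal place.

w ≈ 11.7

Fixed elements: Σw = 4.2 + 5.4 + 4.0 = 13.6, Σw·y = 4.2·576 + 5.4·140 + 4.0·742 = 6143.2.
Balance at y = 548 requires (6143.2 + w·660) / (13.6 + w) = 548.
Solving: w = (548·13.6 − 6143.2) / (660 − 548) = 1309.6 / 112 ≈ 11.69.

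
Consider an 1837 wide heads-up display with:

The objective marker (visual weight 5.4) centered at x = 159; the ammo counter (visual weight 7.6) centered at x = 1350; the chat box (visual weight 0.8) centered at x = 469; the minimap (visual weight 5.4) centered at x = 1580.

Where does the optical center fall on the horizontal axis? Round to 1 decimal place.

Total weight = 5.4 + 7.6 + 0.8 + 5.4 = 19.2.
x-moment: 5.4·159 + 7.6·1350 + 0.8·469 + 5.4·1580 = 20025.8; centroid 20025.8/19.2 ≈ 1043.01.

x ≈ 1043.0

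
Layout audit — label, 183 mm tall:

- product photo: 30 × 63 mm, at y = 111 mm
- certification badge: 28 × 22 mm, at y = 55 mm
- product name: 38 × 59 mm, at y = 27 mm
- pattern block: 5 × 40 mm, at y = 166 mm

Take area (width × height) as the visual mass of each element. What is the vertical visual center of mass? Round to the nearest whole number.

y ≈ 68

Taking area as weight: product photo 30·63 = 1890, certification badge 28·22 = 616, product name 38·59 = 2242, pattern block 5·40 = 200. Sum 4948.
Σw·y = 1890·111 + 616·55 + 2242·27 + 200·166 = 337404, so ȳ = 337404/4948 ≈ 68.19.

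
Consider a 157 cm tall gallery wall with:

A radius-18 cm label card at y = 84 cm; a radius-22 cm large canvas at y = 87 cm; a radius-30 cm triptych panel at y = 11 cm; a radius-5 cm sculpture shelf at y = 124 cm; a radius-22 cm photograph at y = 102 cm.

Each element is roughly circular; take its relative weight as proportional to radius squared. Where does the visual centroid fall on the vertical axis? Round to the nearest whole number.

y ≈ 59

Weights ∝ r²: label card 18² = 324, large canvas 22² = 484, triptych panel 30² = 900, sculpture shelf 5² = 25, photograph 22² = 484; Σw = 2217.
y: (324·84 + 484·87 + 900·11 + 25·124 + 484·102) / 2217 = 131692 / 2217 ≈ 59.40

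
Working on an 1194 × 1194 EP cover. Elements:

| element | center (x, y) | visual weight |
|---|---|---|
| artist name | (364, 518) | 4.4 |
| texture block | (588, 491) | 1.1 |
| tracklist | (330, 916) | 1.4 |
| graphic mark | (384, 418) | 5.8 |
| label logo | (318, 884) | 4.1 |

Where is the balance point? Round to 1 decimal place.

Σw = 4.4 + 1.1 + 1.4 + 5.8 + 4.1 = 16.8.
Σw·x = 4.4·364 + 1.1·588 + 1.4·330 + 5.8·384 + 4.1·318 = 6241.4, so x̄ = 6241.4/16.8 ≈ 371.51.
Σw·y = 4.4·518 + 1.1·491 + 1.4·916 + 5.8·418 + 4.1·884 = 10150.5, so ȳ = 10150.5/16.8 ≈ 604.20.

(371.5, 604.2)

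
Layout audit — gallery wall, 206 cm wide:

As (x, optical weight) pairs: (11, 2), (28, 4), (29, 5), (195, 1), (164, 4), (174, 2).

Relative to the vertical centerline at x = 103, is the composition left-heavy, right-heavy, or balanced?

left-heavy

Total weight = 2 + 4 + 5 + 1 + 4 + 2 = 18.
Σw·x = 1478; x̄ = 1478/18 ≈ 82.11.
82.1 lies left of the midline 103, so the layout is left-heavy.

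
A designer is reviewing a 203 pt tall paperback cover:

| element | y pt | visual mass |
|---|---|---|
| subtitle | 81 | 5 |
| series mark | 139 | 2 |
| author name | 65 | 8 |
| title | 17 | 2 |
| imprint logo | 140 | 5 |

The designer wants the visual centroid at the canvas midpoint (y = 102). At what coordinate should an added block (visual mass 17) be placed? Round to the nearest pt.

After adding the added block, total weight = 5 + 2 + 8 + 2 + 5 + 17 = 39.
Along y: (1937 + 17·y) / 39 = 102 (existing moment 5·81 + 2·139 + 8·65 + 2·17 + 5·140 = 1937) ⇒ y = (3978 − 1937) / 17 ≈ 120.06.

y ≈ 120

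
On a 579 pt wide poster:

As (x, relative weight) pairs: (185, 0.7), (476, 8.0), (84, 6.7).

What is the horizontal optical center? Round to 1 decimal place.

Total weight = 0.7 + 8.0 + 6.7 = 15.4.
x: (0.7·185 + 8.0·476 + 6.7·84) / 15.4 = 4500.3 / 15.4 ≈ 292.23

x ≈ 292.2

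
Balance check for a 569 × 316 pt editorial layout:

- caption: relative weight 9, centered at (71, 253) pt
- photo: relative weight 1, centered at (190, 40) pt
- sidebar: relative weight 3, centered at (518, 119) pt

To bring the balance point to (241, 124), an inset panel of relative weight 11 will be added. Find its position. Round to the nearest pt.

New total weight: (9 + 1 + 3) + 11 = 24.
x: target moment 24×241 = 5784; current 9·71 + 1·190 + 3·518 = 2383; the inset panel supplies 3401, so x = 3401/11 ≈ 309.18.
y: target moment 24×124 = 2976; current 9·253 + 1·40 + 3·119 = 2674; the inset panel supplies 302, so y = 302/11 ≈ 27.45.

(309, 27)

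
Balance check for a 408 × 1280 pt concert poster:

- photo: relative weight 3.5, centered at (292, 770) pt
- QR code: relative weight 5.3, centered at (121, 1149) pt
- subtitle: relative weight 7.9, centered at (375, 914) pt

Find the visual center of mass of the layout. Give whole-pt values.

Σw = 3.5 + 5.3 + 7.9 = 16.7.
Σw·x = 3.5·292 + 5.3·121 + 7.9·375 = 4625.8, so x̄ = 4625.8/16.7 ≈ 276.99.
Σw·y = 3.5·770 + 5.3·1149 + 7.9·914 = 16005.3, so ȳ = 16005.3/16.7 ≈ 958.40.

(277, 958)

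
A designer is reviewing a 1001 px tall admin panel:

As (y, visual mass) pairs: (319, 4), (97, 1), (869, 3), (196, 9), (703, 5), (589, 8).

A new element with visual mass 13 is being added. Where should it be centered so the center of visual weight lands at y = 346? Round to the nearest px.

y ≈ 70

After adding the new element, total weight = 4 + 1 + 3 + 9 + 5 + 8 + 13 = 43.
y: target moment 43×346 = 14878; current 4·319 + 1·97 + 3·869 + 9·196 + 5·703 + 8·589 = 13971; the new element supplies 907, so y = 907/13 ≈ 69.77.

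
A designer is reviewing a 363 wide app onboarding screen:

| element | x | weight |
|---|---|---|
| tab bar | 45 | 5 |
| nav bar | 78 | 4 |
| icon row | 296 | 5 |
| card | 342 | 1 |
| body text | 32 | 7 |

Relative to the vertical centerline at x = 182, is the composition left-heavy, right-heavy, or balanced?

Σw = 5 + 4 + 5 + 1 + 7 = 22.
x-moment: 5·45 + 4·78 + 5·296 + 1·342 + 7·32 = 2583; centroid 2583/22 ≈ 117.41.
117.4 vs midline 182 → left-heavy.

left-heavy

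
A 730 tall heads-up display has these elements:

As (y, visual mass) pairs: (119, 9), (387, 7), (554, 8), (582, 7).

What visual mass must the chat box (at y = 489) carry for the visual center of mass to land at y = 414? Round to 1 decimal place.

Fixed elements: Σw = 9 + 7 + 8 + 7 = 31, Σw·y = 9·119 + 7·387 + 8·554 + 7·582 = 12286.
Balance at y = 414 requires (12286 + w·489) / (31 + w) = 414.
Rearranging, w·(489 − 414) = 414·31 − 12286 = 548, so w ≈ 548/75 = 7.31.

w ≈ 7.3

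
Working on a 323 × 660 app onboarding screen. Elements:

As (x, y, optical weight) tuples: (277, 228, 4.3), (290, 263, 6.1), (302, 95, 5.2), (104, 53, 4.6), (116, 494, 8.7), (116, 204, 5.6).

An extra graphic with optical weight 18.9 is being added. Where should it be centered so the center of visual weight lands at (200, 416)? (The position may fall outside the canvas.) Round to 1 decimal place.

New total weight: (4.3 + 6.1 + 5.2 + 4.6 + 8.7 + 5.6) + 18.9 = 53.4.
x: need Σw·x = 53.4·200 = 10680.0. Existing = 4.3·277 + 6.1·290 + 5.2·302 + 4.6·104 + 8.7·116 + 5.6·116 = 6667.7. Remainder 4012.3 / 18.9 ≈ 212.29.
y: need Σw·y = 53.4·416 = 22214.4. Existing = 4.3·228 + 6.1·263 + 5.2·95 + 4.6·53 + 8.7·494 + 5.6·204 = 8762.7. Remainder 13451.7 / 18.9 ≈ 711.73.

(212.3, 711.7)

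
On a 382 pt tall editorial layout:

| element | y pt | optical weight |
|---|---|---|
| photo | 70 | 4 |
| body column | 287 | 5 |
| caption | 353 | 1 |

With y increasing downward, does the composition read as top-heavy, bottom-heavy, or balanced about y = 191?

bottom-heavy

Weights sum to 4 + 5 + 1 = 10.
y: (4·70 + 5·287 + 1·353) / 10 = 2068 / 10 ≈ 206.80
206.8 lies below (larger y than) the midline 191, so the layout is bottom-heavy.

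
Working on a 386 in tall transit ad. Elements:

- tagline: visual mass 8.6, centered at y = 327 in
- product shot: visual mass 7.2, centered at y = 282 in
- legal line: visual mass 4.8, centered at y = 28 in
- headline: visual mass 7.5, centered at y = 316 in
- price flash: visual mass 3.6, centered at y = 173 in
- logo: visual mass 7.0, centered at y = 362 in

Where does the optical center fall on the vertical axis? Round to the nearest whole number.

Weights sum to 8.6 + 7.2 + 4.8 + 7.5 + 3.6 + 7.0 = 38.7.
Σw·y = 10503.8; ȳ = 10503.8/38.7 ≈ 271.42.

y ≈ 271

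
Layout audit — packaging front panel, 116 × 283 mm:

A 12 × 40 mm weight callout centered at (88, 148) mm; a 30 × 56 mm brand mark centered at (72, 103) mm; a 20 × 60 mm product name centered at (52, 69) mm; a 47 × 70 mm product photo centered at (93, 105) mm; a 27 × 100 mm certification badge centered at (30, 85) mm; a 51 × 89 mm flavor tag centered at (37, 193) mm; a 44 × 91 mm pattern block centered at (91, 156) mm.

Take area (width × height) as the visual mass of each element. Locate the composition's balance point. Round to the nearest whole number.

Areas → weights: weight callout 12·40 = 480, brand mark 30·56 = 1680, product name 20·60 = 1200, product photo 47·70 = 3290, certification badge 27·100 = 2700, flavor tag 51·89 = 4539, pattern block 44·91 = 4004; Σw = 17893.
x-moment: 480·88 + 1680·72 + 1200·52 + 3290·93 + 2700·30 + 4539·37 + 4004·91 = 1144877; centroid 1144877/17893 ≈ 63.98.
y-moment: 480·148 + 1680·103 + 1200·69 + 3290·105 + 2700·85 + 4539·193 + 4004·156 = 2402481; centroid 2402481/17893 ≈ 134.27.

(64, 134)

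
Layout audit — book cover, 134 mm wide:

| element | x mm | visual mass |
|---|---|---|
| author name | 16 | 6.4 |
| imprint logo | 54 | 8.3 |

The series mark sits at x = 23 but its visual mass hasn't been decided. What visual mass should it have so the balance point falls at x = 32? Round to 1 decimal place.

w ≈ 8.9

Existing Σw = 14.7 (6.4 + 8.3); existing moment 6.4·16 + 8.3·54 = 550.6.
For the centroid to hit 32: (550.6 + w·23) / (14.7 + w) = 32.
So w = (32·14.7 − 550.6)/(23 − 32) = -80.2/-9 ≈ 8.91.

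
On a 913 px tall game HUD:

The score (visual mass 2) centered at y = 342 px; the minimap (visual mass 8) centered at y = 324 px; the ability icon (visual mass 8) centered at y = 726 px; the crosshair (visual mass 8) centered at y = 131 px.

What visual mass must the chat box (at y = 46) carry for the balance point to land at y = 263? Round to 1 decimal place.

Known weights sum to 2 + 8 + 8 + 8 = 26; their moment is 2·342 + 8·324 + 8·726 + 8·131 = 10132.
Set Σw·y/Σw = 263: (10132 + 46w) = 263·(26 + w).
So w = (263·26 − 10132)/(46 − 263) = -3294/-217 ≈ 15.18.

w ≈ 15.2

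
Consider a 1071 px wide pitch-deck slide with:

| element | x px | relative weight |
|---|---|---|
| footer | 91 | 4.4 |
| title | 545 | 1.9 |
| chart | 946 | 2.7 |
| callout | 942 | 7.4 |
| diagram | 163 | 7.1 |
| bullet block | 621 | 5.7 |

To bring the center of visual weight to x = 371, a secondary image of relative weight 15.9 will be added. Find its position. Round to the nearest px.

x ≈ 68

After adding the secondary image, total weight = 4.4 + 1.9 + 2.7 + 7.4 + 7.1 + 5.7 + 15.9 = 45.1.
x: target moment 45.1×371 = 16732.1; current 4.4·91 + 1.9·545 + 2.7·946 + 7.4·942 + 7.1·163 + 5.7·621 = 15657.9; the secondary image supplies 1074.2, so x = 1074.2/15.9 ≈ 67.56.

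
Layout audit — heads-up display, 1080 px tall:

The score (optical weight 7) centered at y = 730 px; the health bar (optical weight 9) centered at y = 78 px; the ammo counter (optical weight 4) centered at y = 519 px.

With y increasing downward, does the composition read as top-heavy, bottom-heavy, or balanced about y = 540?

top-heavy

Σw = 7 + 9 + 4 = 20.
y-moment: 7·730 + 9·78 + 4·519 = 7888; centroid 7888/20 ≈ 394.40.
394.4 lies above (smaller y than) the midline 540, so the layout is top-heavy.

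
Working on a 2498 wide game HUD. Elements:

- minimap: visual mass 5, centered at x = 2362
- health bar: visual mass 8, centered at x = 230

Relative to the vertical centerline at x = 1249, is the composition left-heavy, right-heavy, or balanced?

Σw = 5 + 8 = 13.
x-moment: 5·2362 + 8·230 = 13650; centroid 13650/13 ≈ 1050.00.
1050.0 lies left of the midline 1249, so the layout is left-heavy.

left-heavy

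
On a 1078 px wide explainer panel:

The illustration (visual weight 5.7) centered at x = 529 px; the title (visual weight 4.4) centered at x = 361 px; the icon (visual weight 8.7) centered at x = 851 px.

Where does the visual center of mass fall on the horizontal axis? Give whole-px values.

Total weight = 5.7 + 4.4 + 8.7 = 18.8.
x: (5.7·529 + 4.4·361 + 8.7·851) / 18.8 = 12007.4 / 18.8 ≈ 638.69

x ≈ 639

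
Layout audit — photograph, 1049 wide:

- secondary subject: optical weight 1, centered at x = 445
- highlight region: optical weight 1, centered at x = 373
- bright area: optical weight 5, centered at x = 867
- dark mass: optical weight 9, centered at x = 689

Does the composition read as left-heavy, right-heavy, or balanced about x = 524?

right-heavy

Total weight = 1 + 1 + 5 + 9 = 16.
x-moment: 1·445 + 1·373 + 5·867 + 9·689 = 11354; centroid 11354/16 ≈ 709.62.
Since 709.6 is right of 524, the composition reads right-heavy.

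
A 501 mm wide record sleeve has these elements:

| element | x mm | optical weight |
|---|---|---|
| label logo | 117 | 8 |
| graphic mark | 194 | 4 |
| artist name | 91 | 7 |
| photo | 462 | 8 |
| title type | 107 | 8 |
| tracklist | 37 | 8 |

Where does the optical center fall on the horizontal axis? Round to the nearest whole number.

Weights sum to 8 + 4 + 7 + 8 + 8 + 8 = 43.
x: (8·117 + 4·194 + 7·91 + 8·462 + 8·107 + 8·37) / 43 = 7197 / 43 ≈ 167.37

x ≈ 167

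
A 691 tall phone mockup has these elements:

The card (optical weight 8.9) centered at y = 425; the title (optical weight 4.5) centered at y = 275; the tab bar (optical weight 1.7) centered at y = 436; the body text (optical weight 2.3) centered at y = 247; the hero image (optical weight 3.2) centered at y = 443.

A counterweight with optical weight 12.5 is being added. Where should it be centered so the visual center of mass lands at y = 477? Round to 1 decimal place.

New total weight: (8.9 + 4.5 + 1.7 + 2.3 + 3.2) + 12.5 = 33.1.
y: target moment 33.1×477 = 15788.7; current 8.9·425 + 4.5·275 + 1.7·436 + 2.3·247 + 3.2·443 = 7746.9; the counterweight supplies 8041.8, so y = 8041.8/12.5 ≈ 643.34.

y ≈ 643.3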